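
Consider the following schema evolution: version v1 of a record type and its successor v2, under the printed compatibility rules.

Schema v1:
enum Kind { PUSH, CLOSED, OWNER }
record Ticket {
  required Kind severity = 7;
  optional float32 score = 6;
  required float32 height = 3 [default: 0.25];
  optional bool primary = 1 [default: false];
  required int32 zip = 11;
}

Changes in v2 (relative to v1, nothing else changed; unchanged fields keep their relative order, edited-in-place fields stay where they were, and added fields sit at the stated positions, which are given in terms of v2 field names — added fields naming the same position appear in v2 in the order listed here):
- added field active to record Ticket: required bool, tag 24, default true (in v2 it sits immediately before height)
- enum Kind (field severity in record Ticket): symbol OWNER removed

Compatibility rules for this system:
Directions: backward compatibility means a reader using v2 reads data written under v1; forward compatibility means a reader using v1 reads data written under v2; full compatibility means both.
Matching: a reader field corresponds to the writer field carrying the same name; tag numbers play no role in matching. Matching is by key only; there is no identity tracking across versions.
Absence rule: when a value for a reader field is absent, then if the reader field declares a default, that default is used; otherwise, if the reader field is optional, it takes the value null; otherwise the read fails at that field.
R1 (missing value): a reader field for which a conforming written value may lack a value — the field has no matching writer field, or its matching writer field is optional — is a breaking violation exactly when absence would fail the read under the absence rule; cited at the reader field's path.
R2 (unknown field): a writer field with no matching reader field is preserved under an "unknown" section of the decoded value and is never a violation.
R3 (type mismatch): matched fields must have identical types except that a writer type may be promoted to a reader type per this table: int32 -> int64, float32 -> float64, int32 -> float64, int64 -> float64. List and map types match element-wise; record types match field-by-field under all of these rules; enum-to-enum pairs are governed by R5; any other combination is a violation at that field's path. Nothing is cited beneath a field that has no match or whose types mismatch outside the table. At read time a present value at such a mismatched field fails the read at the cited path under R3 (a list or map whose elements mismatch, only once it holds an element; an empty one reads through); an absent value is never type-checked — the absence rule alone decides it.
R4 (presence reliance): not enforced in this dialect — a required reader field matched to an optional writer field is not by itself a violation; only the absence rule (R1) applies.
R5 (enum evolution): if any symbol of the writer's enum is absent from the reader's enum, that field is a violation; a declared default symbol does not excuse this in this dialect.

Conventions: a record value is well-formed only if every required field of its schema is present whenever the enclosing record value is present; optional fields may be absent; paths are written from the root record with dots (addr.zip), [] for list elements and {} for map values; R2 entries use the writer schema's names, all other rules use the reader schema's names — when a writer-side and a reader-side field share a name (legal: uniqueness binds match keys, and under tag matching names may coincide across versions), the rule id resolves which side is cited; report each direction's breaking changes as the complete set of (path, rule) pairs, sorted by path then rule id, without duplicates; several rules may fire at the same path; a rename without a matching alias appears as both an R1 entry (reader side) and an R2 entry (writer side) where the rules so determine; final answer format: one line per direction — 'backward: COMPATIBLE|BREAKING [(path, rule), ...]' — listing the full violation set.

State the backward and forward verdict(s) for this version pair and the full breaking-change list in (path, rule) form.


each type pair in Ticket: writer, then reader
checking backward for Ticket: reader v2 against writer v1:
  Kind -> Kind, writer required: severity aligns to severity
  float32 -> float32, writer optional: score aligns to score
  active: no writer-side match
  float32 -> float32, writer required: height aligns to height
  bool -> bool, writer optional: primary aligns to primary
  int32 -> int32, writer required: zip aligns to zip
  rule R5 violated at severity
  => backward: BREAKING (1)
checking forward for Ticket: reader v1 against writer v2:
  Kind -> Kind, writer required: severity aligns to severity
  float32 -> float32, writer optional: score aligns to score
  float32 -> float32, writer required: height aligns to height
  bool -> bool, writer optional: primary aligns to primary
  int32 -> int32, writer required: zip aligns to zip
  writer active: unknown to reader
  => forward verdict for Ticket: COMPATIBLE, no violations

backward: BREAKING [(severity, R5)]; forward: COMPATIBLE []


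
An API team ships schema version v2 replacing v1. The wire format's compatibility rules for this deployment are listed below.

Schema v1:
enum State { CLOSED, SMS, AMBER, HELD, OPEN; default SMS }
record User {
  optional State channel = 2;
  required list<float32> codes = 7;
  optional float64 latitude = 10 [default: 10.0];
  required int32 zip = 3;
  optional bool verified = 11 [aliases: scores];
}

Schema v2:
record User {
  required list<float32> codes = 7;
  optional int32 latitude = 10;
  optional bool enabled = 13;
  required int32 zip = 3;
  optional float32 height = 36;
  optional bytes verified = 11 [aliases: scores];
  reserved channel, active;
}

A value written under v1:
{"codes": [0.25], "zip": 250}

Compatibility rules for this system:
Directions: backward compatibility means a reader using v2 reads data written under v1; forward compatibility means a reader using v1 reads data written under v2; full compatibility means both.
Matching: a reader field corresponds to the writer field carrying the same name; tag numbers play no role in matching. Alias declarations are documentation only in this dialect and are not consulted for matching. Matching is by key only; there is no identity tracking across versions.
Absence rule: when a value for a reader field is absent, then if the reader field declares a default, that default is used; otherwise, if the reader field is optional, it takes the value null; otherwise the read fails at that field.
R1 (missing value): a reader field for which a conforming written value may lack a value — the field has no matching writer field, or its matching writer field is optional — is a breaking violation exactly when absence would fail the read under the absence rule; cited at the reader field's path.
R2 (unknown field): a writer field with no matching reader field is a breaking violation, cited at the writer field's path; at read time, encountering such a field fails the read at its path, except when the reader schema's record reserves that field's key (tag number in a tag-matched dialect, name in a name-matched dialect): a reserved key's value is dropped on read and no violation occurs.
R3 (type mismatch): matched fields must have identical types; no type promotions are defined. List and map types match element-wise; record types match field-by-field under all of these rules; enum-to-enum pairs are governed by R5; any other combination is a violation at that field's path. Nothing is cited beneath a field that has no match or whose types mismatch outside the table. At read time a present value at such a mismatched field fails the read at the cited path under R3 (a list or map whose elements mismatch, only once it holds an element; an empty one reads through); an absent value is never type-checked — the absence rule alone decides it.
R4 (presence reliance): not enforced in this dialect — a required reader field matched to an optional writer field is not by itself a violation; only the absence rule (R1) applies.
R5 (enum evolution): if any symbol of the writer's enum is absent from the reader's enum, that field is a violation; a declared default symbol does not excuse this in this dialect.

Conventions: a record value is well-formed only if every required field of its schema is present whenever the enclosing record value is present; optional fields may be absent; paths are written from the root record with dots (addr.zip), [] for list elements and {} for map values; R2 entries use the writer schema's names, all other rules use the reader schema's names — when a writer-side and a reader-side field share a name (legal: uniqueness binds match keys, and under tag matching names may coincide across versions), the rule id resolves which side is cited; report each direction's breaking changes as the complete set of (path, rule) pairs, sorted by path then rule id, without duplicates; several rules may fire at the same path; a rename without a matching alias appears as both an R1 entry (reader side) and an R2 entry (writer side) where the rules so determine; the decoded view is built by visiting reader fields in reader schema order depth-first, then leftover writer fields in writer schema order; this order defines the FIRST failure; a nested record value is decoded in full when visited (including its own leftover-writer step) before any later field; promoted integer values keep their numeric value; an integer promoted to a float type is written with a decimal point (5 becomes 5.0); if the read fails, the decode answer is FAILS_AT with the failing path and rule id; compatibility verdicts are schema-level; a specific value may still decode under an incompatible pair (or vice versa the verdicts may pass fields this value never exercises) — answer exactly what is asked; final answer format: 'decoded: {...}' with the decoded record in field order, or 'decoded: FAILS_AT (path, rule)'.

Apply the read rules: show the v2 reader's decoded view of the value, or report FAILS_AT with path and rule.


decoded: {"codes": [0.25], "latitude": null, "enabled": null, "zip": 250, "height": null, "verified": null}

arrows below run writer -> reader for User
decode walk for User under reader schema v2:
  codes := [0.25]
  latitude := null (absent, optional -> null)
  enabled := null (absent, optional -> null)
  zip := 250
  height := null (absent, optional -> null)
  verified := null (absent, optional -> null)
  => decoded: {"codes": [0.25], "latitude": null, "enabled": null, "zip": 250, "height": null, "verified": null}
remaining User differences; none change what is asked:
  field verified in record User: type bool changed to bytes -> changes User's schema-level verdicts only — the decode of this value is the same


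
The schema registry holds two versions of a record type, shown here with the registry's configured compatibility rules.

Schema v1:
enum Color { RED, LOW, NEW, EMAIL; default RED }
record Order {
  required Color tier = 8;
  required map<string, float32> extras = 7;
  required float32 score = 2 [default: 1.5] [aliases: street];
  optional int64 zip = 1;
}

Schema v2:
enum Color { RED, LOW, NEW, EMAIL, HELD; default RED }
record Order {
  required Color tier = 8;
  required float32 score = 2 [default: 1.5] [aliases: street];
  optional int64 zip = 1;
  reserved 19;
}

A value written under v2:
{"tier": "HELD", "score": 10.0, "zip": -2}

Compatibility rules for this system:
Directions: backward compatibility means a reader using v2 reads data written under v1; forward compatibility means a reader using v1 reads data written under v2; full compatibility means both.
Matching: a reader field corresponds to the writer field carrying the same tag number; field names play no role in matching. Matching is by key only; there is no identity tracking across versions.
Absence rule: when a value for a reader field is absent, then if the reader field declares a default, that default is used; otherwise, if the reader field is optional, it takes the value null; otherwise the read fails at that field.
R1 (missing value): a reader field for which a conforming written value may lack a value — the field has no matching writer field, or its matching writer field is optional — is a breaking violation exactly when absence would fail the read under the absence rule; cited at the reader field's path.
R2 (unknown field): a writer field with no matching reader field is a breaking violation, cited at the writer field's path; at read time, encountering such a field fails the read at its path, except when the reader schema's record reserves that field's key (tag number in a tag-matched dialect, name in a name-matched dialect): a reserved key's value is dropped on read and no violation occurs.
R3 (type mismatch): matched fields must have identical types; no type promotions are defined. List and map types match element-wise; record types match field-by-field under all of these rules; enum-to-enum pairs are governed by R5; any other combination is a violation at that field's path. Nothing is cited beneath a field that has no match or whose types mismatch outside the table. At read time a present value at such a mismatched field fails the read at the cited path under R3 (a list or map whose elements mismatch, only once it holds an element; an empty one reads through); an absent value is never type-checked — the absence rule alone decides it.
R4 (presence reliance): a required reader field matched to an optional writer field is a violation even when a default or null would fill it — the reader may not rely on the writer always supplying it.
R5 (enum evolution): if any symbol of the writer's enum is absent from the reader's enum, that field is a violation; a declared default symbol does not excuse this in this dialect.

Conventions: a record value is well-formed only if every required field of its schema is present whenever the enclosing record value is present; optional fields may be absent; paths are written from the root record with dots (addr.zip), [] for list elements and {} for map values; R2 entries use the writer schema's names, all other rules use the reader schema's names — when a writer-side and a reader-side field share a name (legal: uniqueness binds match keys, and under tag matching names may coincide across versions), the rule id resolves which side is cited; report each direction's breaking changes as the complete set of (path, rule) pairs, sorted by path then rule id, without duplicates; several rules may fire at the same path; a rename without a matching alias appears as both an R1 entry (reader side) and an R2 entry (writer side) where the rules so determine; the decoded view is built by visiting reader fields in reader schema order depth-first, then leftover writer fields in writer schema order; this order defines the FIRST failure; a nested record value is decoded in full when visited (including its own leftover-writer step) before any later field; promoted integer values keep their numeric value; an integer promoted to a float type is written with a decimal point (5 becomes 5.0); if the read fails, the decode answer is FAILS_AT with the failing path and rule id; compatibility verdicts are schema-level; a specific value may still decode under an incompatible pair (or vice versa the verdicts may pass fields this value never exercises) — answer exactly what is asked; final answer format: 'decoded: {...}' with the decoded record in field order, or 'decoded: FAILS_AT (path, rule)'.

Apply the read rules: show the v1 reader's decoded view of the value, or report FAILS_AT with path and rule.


decoded: FAILS_AT (tier, R5)

the writer's type comes first in each Order pair
decode walk for Order under reader schema v1:
  read fails at tier under R5
  => FAILS_AT (tier, R5)
checking off the Order differences that do not matter here:
  removed field extras from record Order -> changes Order's schema-level verdicts only — the decode of this value is the same


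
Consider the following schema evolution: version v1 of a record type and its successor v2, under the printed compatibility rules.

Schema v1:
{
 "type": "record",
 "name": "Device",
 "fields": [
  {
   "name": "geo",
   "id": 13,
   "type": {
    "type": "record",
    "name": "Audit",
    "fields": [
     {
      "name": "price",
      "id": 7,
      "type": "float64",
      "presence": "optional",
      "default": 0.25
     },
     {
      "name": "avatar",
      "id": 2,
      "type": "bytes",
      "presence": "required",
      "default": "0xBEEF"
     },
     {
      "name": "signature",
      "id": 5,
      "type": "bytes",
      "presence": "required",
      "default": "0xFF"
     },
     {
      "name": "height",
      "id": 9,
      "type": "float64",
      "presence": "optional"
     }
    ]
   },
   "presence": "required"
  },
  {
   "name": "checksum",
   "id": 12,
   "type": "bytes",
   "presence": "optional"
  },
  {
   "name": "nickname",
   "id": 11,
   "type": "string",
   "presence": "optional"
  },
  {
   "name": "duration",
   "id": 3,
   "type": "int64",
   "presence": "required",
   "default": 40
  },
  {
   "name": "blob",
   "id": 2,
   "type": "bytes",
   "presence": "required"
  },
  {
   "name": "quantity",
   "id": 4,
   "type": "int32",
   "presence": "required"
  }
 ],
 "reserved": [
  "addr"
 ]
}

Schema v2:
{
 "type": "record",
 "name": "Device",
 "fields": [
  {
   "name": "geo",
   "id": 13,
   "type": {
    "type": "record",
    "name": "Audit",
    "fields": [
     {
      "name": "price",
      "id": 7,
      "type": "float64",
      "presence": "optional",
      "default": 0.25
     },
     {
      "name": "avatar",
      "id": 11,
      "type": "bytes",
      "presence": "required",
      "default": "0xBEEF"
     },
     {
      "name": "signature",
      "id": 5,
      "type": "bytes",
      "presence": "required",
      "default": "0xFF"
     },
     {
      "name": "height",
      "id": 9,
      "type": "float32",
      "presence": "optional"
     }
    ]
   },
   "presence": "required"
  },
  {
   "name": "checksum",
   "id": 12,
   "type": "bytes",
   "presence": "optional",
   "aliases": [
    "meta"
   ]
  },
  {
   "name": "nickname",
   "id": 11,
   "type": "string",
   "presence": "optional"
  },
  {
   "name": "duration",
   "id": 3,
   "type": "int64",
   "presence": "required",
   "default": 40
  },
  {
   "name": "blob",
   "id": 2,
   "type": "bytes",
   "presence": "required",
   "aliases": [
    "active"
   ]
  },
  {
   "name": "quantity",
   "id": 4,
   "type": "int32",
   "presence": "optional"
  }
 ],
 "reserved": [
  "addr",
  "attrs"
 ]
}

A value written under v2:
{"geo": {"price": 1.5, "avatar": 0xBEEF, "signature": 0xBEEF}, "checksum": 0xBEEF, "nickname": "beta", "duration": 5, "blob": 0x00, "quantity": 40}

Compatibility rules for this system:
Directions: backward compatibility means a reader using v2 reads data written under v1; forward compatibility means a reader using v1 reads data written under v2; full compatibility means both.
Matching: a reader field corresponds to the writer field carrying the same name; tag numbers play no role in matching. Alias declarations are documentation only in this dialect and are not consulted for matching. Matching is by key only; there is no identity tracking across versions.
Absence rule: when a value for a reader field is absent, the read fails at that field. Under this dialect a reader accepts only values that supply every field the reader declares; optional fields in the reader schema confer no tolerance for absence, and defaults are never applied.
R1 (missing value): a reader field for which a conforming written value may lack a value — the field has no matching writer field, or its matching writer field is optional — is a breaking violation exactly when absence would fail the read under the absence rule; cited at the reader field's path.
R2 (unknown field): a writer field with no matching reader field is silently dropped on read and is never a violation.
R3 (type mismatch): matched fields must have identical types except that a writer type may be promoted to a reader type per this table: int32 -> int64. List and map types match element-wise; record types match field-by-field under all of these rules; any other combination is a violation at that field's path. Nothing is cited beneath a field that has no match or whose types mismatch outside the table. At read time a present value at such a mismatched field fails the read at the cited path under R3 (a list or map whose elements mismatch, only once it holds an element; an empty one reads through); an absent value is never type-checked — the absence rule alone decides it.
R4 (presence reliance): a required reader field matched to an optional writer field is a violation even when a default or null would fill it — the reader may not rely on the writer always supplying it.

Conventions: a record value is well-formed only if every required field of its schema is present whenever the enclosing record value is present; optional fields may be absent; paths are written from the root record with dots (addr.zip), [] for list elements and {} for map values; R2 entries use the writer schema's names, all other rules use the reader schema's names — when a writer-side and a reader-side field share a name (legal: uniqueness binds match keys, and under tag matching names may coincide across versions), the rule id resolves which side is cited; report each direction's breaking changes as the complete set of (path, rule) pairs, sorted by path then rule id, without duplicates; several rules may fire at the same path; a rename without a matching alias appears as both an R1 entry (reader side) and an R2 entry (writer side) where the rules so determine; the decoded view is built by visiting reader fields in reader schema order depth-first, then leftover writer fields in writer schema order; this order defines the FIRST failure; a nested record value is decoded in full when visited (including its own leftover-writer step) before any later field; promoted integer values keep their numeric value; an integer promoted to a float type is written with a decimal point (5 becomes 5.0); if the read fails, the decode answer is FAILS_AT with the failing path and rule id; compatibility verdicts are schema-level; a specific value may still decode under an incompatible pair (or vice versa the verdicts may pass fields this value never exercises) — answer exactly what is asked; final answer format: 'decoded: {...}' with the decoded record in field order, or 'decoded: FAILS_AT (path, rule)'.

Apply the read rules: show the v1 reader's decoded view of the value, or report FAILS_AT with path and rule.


decoded: FAILS_AT (geo.height, R1)

the writer's type comes first in each Device pair
decoding the Device value with the v1 reader:
  geo.price := 1.5
  geo.avatar := 0xBEEF
  geo.signature := 0xBEEF
  read fails at geo.height under R1 (no fill)
  => FAILS_AT (geo.height, R1)
diffs on Device not affecting the asked answer:
  field quantity in record Device: required changed to optional -> matters for Device compatibility verdicts, not for this value's decode
  field avatar in record Audit: tag 2 changed to 11 -> no rule fires on it and the decoded Device view is identical with or without it


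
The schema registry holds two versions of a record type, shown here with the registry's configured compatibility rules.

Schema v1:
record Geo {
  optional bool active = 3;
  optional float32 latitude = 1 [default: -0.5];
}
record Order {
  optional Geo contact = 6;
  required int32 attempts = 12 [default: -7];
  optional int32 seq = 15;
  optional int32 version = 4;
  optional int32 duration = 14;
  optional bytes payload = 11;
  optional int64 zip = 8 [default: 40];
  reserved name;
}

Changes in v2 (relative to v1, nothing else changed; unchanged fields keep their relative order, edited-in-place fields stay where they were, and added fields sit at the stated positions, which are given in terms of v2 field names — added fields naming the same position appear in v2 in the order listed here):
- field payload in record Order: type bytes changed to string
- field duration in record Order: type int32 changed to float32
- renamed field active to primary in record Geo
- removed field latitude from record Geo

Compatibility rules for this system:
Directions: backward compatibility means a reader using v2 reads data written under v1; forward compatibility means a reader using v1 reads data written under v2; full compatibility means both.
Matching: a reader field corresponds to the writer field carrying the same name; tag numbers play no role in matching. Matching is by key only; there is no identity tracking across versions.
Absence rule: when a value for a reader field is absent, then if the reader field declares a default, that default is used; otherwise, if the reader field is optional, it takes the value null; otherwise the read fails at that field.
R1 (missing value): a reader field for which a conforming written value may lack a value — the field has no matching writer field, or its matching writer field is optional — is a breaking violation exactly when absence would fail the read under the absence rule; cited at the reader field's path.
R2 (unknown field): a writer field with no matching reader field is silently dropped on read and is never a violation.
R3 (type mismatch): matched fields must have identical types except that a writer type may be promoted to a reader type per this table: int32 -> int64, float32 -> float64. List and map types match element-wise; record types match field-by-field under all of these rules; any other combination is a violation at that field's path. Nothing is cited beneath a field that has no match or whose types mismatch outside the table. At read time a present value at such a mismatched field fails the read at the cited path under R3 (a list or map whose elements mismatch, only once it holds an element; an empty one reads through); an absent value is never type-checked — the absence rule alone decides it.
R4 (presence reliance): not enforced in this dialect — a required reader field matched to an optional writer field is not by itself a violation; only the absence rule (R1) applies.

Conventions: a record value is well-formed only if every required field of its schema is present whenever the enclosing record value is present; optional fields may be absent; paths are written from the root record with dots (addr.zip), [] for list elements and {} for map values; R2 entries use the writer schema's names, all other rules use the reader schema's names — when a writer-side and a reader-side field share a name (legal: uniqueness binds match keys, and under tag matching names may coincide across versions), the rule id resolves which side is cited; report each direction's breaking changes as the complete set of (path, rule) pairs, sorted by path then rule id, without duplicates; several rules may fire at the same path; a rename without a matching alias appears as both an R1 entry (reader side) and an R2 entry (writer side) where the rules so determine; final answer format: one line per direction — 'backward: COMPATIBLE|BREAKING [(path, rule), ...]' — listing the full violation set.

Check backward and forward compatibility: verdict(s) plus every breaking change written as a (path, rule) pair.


arrows below run writer -> reader for Order
checking backward for Order: reader v2 against writer v1:
  writer optional, Geo -> Geo: reader contact maps from writer contact
  writer required, int32 -> int32: reader attempts maps from writer attempts
  writer optional, int32 -> int32: reader seq maps from writer seq
  writer optional, int32 -> int32: reader version maps from writer version
  writer optional, int32 -> float32: reader duration maps from writer duration
  writer optional, bytes -> string: reader payload maps from writer payload
  writer optional, int64 -> int64: reader zip maps from writer zip
  no writer field matches reader contact.primary
  writer contact.active: unknown to reader
  writer contact.latitude: unknown to reader
  breaking: (duration, R3)
  breaking: (payload, R3)
  => 2 violation(s): backward is BREAKING for Order
checking forward for Order: reader v1 against writer v2:
  writer optional, Geo -> Geo: reader contact maps from writer contact
  writer required, int32 -> int32: reader attempts maps from writer attempts
  writer optional, int32 -> int32: reader seq maps from writer seq
  writer optional, int32 -> int32: reader version maps from writer version
  writer optional, float32 -> int32: reader duration maps from writer duration
  writer optional, string -> bytes: reader payload maps from writer payload
  writer optional, int64 -> int64: reader zip maps from writer zip
  no writer field matches reader contact.active
  no writer field matches reader contact.latitude
  writer contact.primary: unknown to reader
  breaking: (duration, R3)
  breaking: (payload, R3)
  => 2 violation(s): forward is BREAKING for Order

backward: BREAKING [(duration, R3), (payload, R3)]; forward: BREAKING [(duration, R3), (payload, R3)]


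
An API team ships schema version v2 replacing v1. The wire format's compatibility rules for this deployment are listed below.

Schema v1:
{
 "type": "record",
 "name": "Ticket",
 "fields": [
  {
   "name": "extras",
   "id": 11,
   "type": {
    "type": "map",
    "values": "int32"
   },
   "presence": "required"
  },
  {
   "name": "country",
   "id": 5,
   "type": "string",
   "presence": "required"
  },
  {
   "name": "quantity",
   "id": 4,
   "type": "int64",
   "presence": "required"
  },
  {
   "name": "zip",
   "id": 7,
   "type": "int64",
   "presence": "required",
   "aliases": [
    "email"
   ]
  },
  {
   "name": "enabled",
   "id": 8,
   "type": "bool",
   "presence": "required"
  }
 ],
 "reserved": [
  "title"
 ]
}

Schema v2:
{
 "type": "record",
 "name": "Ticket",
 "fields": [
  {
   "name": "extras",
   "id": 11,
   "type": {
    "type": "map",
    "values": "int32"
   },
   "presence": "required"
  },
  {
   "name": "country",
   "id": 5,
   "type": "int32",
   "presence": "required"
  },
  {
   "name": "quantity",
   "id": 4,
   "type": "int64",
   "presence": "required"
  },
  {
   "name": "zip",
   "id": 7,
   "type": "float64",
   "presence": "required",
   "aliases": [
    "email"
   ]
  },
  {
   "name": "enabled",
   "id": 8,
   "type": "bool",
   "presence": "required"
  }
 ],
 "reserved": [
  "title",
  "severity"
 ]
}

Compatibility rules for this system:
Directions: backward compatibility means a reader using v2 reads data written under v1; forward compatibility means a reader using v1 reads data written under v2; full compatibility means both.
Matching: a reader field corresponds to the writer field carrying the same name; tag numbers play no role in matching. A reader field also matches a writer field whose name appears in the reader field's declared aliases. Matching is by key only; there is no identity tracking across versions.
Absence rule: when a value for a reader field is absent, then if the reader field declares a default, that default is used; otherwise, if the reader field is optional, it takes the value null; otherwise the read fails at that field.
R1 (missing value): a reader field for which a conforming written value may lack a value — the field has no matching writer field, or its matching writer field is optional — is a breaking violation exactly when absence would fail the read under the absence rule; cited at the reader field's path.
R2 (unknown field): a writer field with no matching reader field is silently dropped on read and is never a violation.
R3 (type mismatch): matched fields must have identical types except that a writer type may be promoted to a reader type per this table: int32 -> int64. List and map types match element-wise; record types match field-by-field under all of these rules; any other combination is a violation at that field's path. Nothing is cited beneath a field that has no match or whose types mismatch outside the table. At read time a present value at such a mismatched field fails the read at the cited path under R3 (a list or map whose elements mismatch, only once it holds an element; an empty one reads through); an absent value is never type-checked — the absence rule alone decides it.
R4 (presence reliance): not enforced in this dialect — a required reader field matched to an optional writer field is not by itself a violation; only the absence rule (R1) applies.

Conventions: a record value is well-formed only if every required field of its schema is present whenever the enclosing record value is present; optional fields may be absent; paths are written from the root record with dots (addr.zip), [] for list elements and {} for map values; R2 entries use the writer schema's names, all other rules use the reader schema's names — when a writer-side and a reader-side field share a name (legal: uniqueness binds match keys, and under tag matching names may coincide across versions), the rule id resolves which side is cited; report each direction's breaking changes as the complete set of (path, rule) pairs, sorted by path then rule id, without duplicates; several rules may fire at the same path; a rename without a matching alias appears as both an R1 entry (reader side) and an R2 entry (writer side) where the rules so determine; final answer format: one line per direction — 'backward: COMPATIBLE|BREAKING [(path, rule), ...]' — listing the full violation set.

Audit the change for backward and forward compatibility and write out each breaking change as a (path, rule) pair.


arrows below run writer -> reader for Ticket
checking backward for Ticket: reader v2 against writer v1:
  extras: map<string, int32> -> map<string, int32>, writer required; from extras
  country: string -> int32, writer required; from country
  quantity: int64 -> int64, writer required; from quantity
  zip: int64 -> float64, writer required; from zip
  enabled: bool -> bool, writer required; from enabled
  violation R3 at country
  violation R3 at zip
  => backward verdict for Ticket: BREAKING, 2 violation(s)
checking forward for Ticket: reader v1 against writer v2:
  extras: map<string, int32> -> map<string, int32>, writer required; from extras
  country: int32 -> string, writer required; from country
  quantity: int64 -> int64, writer required; from quantity
  zip: float64 -> int64, writer required; from zip
  enabled: bool -> bool, writer required; from enabled
  violation R3 at country
  violation R3 at zip
  => forward verdict for Ticket: BREAKING, 2 violation(s)

backward: BREAKING [(country, R3), (zip, R3)]; forward: BREAKING [(country, R3), (zip, R3)]


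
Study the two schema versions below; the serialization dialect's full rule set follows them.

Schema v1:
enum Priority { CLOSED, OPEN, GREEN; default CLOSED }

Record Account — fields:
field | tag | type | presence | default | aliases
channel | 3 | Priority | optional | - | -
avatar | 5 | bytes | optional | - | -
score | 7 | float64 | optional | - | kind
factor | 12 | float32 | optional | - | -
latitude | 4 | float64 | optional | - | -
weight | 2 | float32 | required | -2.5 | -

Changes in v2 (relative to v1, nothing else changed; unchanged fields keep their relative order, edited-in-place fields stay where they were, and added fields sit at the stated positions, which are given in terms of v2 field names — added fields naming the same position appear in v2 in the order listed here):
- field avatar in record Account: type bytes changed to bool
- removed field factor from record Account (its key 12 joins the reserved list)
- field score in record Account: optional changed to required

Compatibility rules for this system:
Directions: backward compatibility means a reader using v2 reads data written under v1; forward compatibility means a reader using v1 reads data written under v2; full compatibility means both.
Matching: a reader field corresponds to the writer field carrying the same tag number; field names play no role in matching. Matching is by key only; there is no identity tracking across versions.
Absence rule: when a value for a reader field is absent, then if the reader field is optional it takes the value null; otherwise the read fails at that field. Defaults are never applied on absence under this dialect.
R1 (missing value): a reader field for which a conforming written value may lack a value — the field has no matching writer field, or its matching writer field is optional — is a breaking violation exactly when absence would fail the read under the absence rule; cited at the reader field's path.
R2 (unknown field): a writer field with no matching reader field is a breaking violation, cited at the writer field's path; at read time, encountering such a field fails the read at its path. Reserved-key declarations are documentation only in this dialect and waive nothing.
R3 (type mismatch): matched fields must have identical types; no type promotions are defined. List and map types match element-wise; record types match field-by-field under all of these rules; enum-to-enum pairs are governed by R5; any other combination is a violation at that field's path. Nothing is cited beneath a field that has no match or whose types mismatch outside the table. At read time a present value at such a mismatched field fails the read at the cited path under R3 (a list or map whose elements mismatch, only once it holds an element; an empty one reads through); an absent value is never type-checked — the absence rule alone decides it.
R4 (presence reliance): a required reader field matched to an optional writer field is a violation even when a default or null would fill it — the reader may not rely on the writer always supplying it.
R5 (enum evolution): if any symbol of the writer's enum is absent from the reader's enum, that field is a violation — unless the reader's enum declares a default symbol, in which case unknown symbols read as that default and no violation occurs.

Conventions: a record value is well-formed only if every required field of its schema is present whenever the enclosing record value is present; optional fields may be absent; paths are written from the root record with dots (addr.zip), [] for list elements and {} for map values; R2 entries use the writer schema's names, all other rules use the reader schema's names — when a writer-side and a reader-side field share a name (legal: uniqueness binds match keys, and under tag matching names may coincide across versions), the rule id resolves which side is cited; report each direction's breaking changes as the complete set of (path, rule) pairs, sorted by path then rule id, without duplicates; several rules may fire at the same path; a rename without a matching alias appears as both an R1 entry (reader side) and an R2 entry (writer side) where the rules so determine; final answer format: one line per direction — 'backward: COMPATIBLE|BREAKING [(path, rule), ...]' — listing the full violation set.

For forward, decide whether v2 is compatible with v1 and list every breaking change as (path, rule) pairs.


forward: BREAKING [(avatar, R3)]

each type pair in Account: writer, then reader
forward for Account (reader v1, writer v2):
  channel <- channel (Priority -> Priority, writer optional)
  avatar <- avatar (bool -> bytes, writer optional)
  score <- score (float64 -> float64, writer required)
  factor has no writer counterpart
  latitude <- latitude (float64 -> float64, writer optional)
  weight <- weight (float32 -> float32, writer required)
  R3 fires at avatar
  => 1 violation(s): forward is BREAKING for Account
the rest of the Account diff is inert for this question:
  removed field factor from record Account (its key 12 joins the reserved list) -> fires only in the backward direction of Account, which is not asked here
  field score in record Account: optional changed to required -> fires only in the backward direction of Account, which is not asked here


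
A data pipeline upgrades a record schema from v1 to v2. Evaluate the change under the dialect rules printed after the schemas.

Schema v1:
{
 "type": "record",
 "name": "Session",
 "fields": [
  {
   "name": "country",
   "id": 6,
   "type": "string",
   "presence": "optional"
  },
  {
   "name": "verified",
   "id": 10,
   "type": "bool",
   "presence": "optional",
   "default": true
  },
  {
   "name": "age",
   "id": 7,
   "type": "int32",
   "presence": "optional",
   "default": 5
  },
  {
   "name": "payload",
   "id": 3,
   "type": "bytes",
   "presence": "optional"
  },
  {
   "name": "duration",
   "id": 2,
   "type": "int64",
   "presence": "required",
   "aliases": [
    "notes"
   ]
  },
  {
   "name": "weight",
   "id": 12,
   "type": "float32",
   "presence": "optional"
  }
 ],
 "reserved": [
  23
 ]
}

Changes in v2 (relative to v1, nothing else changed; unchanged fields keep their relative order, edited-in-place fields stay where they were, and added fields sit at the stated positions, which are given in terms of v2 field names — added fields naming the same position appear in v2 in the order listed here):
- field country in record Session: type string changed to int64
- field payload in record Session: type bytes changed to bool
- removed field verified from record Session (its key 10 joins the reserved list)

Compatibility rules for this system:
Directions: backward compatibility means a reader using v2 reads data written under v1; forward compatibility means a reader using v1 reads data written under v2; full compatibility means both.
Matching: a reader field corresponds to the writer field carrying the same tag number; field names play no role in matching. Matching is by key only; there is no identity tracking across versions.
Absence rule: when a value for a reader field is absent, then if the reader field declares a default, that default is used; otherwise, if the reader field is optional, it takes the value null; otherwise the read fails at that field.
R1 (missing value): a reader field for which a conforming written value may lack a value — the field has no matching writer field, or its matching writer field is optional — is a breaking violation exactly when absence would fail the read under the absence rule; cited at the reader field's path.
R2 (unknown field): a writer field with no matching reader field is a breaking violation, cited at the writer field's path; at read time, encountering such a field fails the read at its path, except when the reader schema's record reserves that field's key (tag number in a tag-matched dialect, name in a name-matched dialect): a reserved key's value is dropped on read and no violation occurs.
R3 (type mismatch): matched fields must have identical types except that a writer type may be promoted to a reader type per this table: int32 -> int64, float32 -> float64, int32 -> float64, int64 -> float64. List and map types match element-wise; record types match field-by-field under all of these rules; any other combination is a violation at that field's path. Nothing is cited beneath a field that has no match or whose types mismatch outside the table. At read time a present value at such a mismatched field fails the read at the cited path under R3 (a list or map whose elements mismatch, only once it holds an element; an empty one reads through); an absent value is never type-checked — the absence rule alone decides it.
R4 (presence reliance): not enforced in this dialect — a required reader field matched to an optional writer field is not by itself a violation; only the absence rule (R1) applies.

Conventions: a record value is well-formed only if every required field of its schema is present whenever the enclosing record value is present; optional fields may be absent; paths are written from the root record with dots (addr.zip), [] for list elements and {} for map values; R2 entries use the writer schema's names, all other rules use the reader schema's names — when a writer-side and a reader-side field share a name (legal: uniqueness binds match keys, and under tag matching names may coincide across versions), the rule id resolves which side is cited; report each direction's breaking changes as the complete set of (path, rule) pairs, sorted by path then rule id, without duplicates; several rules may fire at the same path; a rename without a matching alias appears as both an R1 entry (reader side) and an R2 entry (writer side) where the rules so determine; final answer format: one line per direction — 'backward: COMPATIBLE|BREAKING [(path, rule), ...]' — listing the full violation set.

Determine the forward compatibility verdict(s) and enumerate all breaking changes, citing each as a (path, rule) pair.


each type pair in Session: writer, then reader
forward analysis of Session with v1 as reader and v2 as writer:
  writer optional, int64 -> string: reader country maps from writer country
  verified has no writer counterpart
  writer optional, int32 -> int32: reader age maps from writer age
  writer optional, bool -> bytes: reader payload maps from writer payload
  writer required, int64 -> int64: reader duration maps from writer duration
  writer optional, float32 -> float32: reader weight maps from writer weight
  R3 fires at country
  R3 fires at payload
  => 2 violation(s): forward is BREAKING for Session
the other Session changes do not affect what is asked:
  removed field verified from record Session (its key 10 joins the reserved list) -> inert for the asked Session verdict: nothing fires

forward: BREAKING [(country, R3), (payload, R3)]
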